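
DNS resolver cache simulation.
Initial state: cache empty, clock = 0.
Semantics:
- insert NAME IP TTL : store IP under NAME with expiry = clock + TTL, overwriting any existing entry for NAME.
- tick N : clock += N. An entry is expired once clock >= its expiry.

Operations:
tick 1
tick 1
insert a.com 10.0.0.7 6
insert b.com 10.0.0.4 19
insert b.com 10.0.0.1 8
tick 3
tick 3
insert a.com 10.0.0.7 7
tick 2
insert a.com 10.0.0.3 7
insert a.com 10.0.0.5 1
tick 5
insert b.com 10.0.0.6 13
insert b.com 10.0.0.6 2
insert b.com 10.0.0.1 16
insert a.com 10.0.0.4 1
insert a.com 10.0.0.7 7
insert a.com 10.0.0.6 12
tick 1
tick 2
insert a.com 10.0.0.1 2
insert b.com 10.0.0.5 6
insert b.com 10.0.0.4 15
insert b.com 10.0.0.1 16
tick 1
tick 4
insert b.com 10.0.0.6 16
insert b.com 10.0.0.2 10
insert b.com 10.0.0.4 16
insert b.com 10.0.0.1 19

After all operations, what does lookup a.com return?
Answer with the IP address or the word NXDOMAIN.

Op 1: tick 1 -> clock=1.
Op 2: tick 1 -> clock=2.
Op 3: insert a.com -> 10.0.0.7 (expiry=2+6=8). clock=2
Op 4: insert b.com -> 10.0.0.4 (expiry=2+19=21). clock=2
Op 5: insert b.com -> 10.0.0.1 (expiry=2+8=10). clock=2
Op 6: tick 3 -> clock=5.
Op 7: tick 3 -> clock=8. purged={a.com}
Op 8: insert a.com -> 10.0.0.7 (expiry=8+7=15). clock=8
Op 9: tick 2 -> clock=10. purged={b.com}
Op 10: insert a.com -> 10.0.0.3 (expiry=10+7=17). clock=10
Op 11: insert a.com -> 10.0.0.5 (expiry=10+1=11). clock=10
Op 12: tick 5 -> clock=15. purged={a.com}
Op 13: insert b.com -> 10.0.0.6 (expiry=15+13=28). clock=15
Op 14: insert b.com -> 10.0.0.6 (expiry=15+2=17). clock=15
Op 15: insert b.com -> 10.0.0.1 (expiry=15+16=31). clock=15
Op 16: insert a.com -> 10.0.0.4 (expiry=15+1=16). clock=15
Op 17: insert a.com -> 10.0.0.7 (expiry=15+7=22). clock=15
Op 18: insert a.com -> 10.0.0.6 (expiry=15+12=27). clock=15
Op 19: tick 1 -> clock=16.
Op 20: tick 2 -> clock=18.
Op 21: insert a.com -> 10.0.0.1 (expiry=18+2=20). clock=18
Op 22: insert b.com -> 10.0.0.5 (expiry=18+6=24). clock=18
Op 23: insert b.com -> 10.0.0.4 (expiry=18+15=33). clock=18
Op 24: insert b.com -> 10.0.0.1 (expiry=18+16=34). clock=18
Op 25: tick 1 -> clock=19.
Op 26: tick 4 -> clock=23. purged={a.com}
Op 27: insert b.com -> 10.0.0.6 (expiry=23+16=39). clock=23
Op 28: insert b.com -> 10.0.0.2 (expiry=23+10=33). clock=23
Op 29: insert b.com -> 10.0.0.4 (expiry=23+16=39). clock=23
Op 30: insert b.com -> 10.0.0.1 (expiry=23+19=42). clock=23
lookup a.com: not in cache (expired or never inserted)

Answer: NXDOMAIN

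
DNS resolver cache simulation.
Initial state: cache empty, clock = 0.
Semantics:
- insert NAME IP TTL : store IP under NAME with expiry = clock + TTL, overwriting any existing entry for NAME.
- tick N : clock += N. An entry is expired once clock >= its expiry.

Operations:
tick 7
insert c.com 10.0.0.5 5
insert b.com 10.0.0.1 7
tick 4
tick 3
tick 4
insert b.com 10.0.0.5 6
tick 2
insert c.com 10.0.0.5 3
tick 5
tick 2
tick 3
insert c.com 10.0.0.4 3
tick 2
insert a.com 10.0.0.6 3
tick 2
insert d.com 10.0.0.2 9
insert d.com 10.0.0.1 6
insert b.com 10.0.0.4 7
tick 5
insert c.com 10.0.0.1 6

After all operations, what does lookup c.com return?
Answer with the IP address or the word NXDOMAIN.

Op 1: tick 7 -> clock=7.
Op 2: insert c.com -> 10.0.0.5 (expiry=7+5=12). clock=7
Op 3: insert b.com -> 10.0.0.1 (expiry=7+7=14). clock=7
Op 4: tick 4 -> clock=11.
Op 5: tick 3 -> clock=14. purged={b.com,c.com}
Op 6: tick 4 -> clock=18.
Op 7: insert b.com -> 10.0.0.5 (expiry=18+6=24). clock=18
Op 8: tick 2 -> clock=20.
Op 9: insert c.com -> 10.0.0.5 (expiry=20+3=23). clock=20
Op 10: tick 5 -> clock=25. purged={b.com,c.com}
Op 11: tick 2 -> clock=27.
Op 12: tick 3 -> clock=30.
Op 13: insert c.com -> 10.0.0.4 (expiry=30+3=33). clock=30
Op 14: tick 2 -> clock=32.
Op 15: insert a.com -> 10.0.0.6 (expiry=32+3=35). clock=32
Op 16: tick 2 -> clock=34. purged={c.com}
Op 17: insert d.com -> 10.0.0.2 (expiry=34+9=43). clock=34
Op 18: insert d.com -> 10.0.0.1 (expiry=34+6=40). clock=34
Op 19: insert b.com -> 10.0.0.4 (expiry=34+7=41). clock=34
Op 20: tick 5 -> clock=39. purged={a.com}
Op 21: insert c.com -> 10.0.0.1 (expiry=39+6=45). clock=39
lookup c.com: present, ip=10.0.0.1 expiry=45 > clock=39

Answer: 10.0.0.1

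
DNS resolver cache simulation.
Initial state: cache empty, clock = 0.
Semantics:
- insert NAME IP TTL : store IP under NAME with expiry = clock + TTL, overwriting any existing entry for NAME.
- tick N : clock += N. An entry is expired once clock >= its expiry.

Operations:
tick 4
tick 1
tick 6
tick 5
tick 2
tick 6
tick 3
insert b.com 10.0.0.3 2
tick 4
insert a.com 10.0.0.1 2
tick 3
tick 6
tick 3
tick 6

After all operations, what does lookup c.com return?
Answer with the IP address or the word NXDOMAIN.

Op 1: tick 4 -> clock=4.
Op 2: tick 1 -> clock=5.
Op 3: tick 6 -> clock=11.
Op 4: tick 5 -> clock=16.
Op 5: tick 2 -> clock=18.
Op 6: tick 6 -> clock=24.
Op 7: tick 3 -> clock=27.
Op 8: insert b.com -> 10.0.0.3 (expiry=27+2=29). clock=27
Op 9: tick 4 -> clock=31. purged={b.com}
Op 10: insert a.com -> 10.0.0.1 (expiry=31+2=33). clock=31
Op 11: tick 3 -> clock=34. purged={a.com}
Op 12: tick 6 -> clock=40.
Op 13: tick 3 -> clock=43.
Op 14: tick 6 -> clock=49.
lookup c.com: not in cache (expired or never inserted)

Answer: NXDOMAIN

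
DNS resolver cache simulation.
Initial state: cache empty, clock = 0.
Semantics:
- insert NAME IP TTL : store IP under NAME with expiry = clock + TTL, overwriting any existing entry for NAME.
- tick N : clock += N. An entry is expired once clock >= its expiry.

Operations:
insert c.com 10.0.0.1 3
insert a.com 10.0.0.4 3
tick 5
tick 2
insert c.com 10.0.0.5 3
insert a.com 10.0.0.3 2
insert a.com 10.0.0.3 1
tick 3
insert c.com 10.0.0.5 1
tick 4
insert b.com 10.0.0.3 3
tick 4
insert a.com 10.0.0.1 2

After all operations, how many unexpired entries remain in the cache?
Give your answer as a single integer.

Op 1: insert c.com -> 10.0.0.1 (expiry=0+3=3). clock=0
Op 2: insert a.com -> 10.0.0.4 (expiry=0+3=3). clock=0
Op 3: tick 5 -> clock=5. purged={a.com,c.com}
Op 4: tick 2 -> clock=7.
Op 5: insert c.com -> 10.0.0.5 (expiry=7+3=10). clock=7
Op 6: insert a.com -> 10.0.0.3 (expiry=7+2=9). clock=7
Op 7: insert a.com -> 10.0.0.3 (expiry=7+1=8). clock=7
Op 8: tick 3 -> clock=10. purged={a.com,c.com}
Op 9: insert c.com -> 10.0.0.5 (expiry=10+1=11). clock=10
Op 10: tick 4 -> clock=14. purged={c.com}
Op 11: insert b.com -> 10.0.0.3 (expiry=14+3=17). clock=14
Op 12: tick 4 -> clock=18. purged={b.com}
Op 13: insert a.com -> 10.0.0.1 (expiry=18+2=20). clock=18
Final cache (unexpired): {a.com} -> size=1

Answer: 1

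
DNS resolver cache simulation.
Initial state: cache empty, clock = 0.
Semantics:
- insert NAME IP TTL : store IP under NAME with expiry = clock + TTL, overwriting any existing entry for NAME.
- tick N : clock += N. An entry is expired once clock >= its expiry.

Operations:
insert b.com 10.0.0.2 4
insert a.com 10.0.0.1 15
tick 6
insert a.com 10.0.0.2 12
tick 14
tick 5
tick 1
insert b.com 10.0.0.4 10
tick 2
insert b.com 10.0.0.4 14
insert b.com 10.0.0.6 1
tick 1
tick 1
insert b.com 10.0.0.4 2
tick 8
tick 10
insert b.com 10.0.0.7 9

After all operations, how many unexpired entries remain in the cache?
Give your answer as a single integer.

Answer: 1

Derivation:
Op 1: insert b.com -> 10.0.0.2 (expiry=0+4=4). clock=0
Op 2: insert a.com -> 10.0.0.1 (expiry=0+15=15). clock=0
Op 3: tick 6 -> clock=6. purged={b.com}
Op 4: insert a.com -> 10.0.0.2 (expiry=6+12=18). clock=6
Op 5: tick 14 -> clock=20. purged={a.com}
Op 6: tick 5 -> clock=25.
Op 7: tick 1 -> clock=26.
Op 8: insert b.com -> 10.0.0.4 (expiry=26+10=36). clock=26
Op 9: tick 2 -> clock=28.
Op 10: insert b.com -> 10.0.0.4 (expiry=28+14=42). clock=28
Op 11: insert b.com -> 10.0.0.6 (expiry=28+1=29). clock=28
Op 12: tick 1 -> clock=29. purged={b.com}
Op 13: tick 1 -> clock=30.
Op 14: insert b.com -> 10.0.0.4 (expiry=30+2=32). clock=30
Op 15: tick 8 -> clock=38. purged={b.com}
Op 16: tick 10 -> clock=48.
Op 17: insert b.com -> 10.0.0.7 (expiry=48+9=57). clock=48
Final cache (unexpired): {b.com} -> size=1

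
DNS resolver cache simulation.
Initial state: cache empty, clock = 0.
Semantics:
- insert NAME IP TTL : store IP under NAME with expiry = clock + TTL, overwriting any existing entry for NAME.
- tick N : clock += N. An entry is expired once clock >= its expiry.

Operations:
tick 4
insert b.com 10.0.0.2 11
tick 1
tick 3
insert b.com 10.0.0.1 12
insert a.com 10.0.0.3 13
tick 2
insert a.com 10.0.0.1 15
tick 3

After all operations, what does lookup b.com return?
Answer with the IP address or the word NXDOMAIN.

Answer: 10.0.0.1

Derivation:
Op 1: tick 4 -> clock=4.
Op 2: insert b.com -> 10.0.0.2 (expiry=4+11=15). clock=4
Op 3: tick 1 -> clock=5.
Op 4: tick 3 -> clock=8.
Op 5: insert b.com -> 10.0.0.1 (expiry=8+12=20). clock=8
Op 6: insert a.com -> 10.0.0.3 (expiry=8+13=21). clock=8
Op 7: tick 2 -> clock=10.
Op 8: insert a.com -> 10.0.0.1 (expiry=10+15=25). clock=10
Op 9: tick 3 -> clock=13.
lookup b.com: present, ip=10.0.0.1 expiry=20 > clock=13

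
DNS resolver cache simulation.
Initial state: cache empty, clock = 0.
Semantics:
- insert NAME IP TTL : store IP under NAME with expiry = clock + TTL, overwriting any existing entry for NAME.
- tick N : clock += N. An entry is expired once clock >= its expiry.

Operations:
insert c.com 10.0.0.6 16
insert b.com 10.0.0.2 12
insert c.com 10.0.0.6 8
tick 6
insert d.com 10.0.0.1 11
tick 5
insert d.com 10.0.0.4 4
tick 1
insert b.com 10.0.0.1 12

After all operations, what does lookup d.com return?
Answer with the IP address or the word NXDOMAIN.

Op 1: insert c.com -> 10.0.0.6 (expiry=0+16=16). clock=0
Op 2: insert b.com -> 10.0.0.2 (expiry=0+12=12). clock=0
Op 3: insert c.com -> 10.0.0.6 (expiry=0+8=8). clock=0
Op 4: tick 6 -> clock=6.
Op 5: insert d.com -> 10.0.0.1 (expiry=6+11=17). clock=6
Op 6: tick 5 -> clock=11. purged={c.com}
Op 7: insert d.com -> 10.0.0.4 (expiry=11+4=15). clock=11
Op 8: tick 1 -> clock=12. purged={b.com}
Op 9: insert b.com -> 10.0.0.1 (expiry=12+12=24). clock=12
lookup d.com: present, ip=10.0.0.4 expiry=15 > clock=12

Answer: 10.0.0.4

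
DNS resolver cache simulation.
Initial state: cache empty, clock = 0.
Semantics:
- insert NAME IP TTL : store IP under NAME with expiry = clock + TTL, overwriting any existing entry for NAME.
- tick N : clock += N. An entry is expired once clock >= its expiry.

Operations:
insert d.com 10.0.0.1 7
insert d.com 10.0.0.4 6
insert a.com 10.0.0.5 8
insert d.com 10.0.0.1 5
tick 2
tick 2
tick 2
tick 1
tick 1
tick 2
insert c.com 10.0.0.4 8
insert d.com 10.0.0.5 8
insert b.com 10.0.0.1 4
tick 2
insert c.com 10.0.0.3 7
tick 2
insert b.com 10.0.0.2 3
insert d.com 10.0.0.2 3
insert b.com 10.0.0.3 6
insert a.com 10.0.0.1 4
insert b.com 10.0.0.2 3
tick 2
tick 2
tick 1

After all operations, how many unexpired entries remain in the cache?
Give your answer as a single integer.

Answer: 0

Derivation:
Op 1: insert d.com -> 10.0.0.1 (expiry=0+7=7). clock=0
Op 2: insert d.com -> 10.0.0.4 (expiry=0+6=6). clock=0
Op 3: insert a.com -> 10.0.0.5 (expiry=0+8=8). clock=0
Op 4: insert d.com -> 10.0.0.1 (expiry=0+5=5). clock=0
Op 5: tick 2 -> clock=2.
Op 6: tick 2 -> clock=4.
Op 7: tick 2 -> clock=6. purged={d.com}
Op 8: tick 1 -> clock=7.
Op 9: tick 1 -> clock=8. purged={a.com}
Op 10: tick 2 -> clock=10.
Op 11: insert c.com -> 10.0.0.4 (expiry=10+8=18). clock=10
Op 12: insert d.com -> 10.0.0.5 (expiry=10+8=18). clock=10
Op 13: insert b.com -> 10.0.0.1 (expiry=10+4=14). clock=10
Op 14: tick 2 -> clock=12.
Op 15: insert c.com -> 10.0.0.3 (expiry=12+7=19). clock=12
Op 16: tick 2 -> clock=14. purged={b.com}
Op 17: insert b.com -> 10.0.0.2 (expiry=14+3=17). clock=14
Op 18: insert d.com -> 10.0.0.2 (expiry=14+3=17). clock=14
Op 19: insert b.com -> 10.0.0.3 (expiry=14+6=20). clock=14
Op 20: insert a.com -> 10.0.0.1 (expiry=14+4=18). clock=14
Op 21: insert b.com -> 10.0.0.2 (expiry=14+3=17). clock=14
Op 22: tick 2 -> clock=16.
Op 23: tick 2 -> clock=18. purged={a.com,b.com,d.com}
Op 24: tick 1 -> clock=19. purged={c.com}
Final cache (unexpired): {} -> size=0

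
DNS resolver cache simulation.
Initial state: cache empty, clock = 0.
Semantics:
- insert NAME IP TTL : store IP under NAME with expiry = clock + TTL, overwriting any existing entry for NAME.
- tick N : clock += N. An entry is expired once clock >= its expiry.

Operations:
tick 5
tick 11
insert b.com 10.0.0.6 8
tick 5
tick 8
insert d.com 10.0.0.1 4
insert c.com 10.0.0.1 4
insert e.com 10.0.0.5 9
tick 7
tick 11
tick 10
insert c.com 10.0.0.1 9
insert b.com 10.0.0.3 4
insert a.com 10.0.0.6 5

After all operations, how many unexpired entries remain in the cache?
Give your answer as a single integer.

Op 1: tick 5 -> clock=5.
Op 2: tick 11 -> clock=16.
Op 3: insert b.com -> 10.0.0.6 (expiry=16+8=24). clock=16
Op 4: tick 5 -> clock=21.
Op 5: tick 8 -> clock=29. purged={b.com}
Op 6: insert d.com -> 10.0.0.1 (expiry=29+4=33). clock=29
Op 7: insert c.com -> 10.0.0.1 (expiry=29+4=33). clock=29
Op 8: insert e.com -> 10.0.0.5 (expiry=29+9=38). clock=29
Op 9: tick 7 -> clock=36. purged={c.com,d.com}
Op 10: tick 11 -> clock=47. purged={e.com}
Op 11: tick 10 -> clock=57.
Op 12: insert c.com -> 10.0.0.1 (expiry=57+9=66). clock=57
Op 13: insert b.com -> 10.0.0.3 (expiry=57+4=61). clock=57
Op 14: insert a.com -> 10.0.0.6 (expiry=57+5=62). clock=57
Final cache (unexpired): {a.com,b.com,c.com} -> size=3

Answer: 3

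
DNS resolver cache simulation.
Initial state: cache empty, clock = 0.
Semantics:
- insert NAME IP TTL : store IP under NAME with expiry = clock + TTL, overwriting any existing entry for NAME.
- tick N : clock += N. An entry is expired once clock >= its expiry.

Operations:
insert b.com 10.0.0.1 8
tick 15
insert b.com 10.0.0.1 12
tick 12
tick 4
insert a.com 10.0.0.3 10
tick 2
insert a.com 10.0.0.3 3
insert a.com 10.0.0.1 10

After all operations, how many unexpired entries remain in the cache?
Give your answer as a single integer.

Answer: 1

Derivation:
Op 1: insert b.com -> 10.0.0.1 (expiry=0+8=8). clock=0
Op 2: tick 15 -> clock=15. purged={b.com}
Op 3: insert b.com -> 10.0.0.1 (expiry=15+12=27). clock=15
Op 4: tick 12 -> clock=27. purged={b.com}
Op 5: tick 4 -> clock=31.
Op 6: insert a.com -> 10.0.0.3 (expiry=31+10=41). clock=31
Op 7: tick 2 -> clock=33.
Op 8: insert a.com -> 10.0.0.3 (expiry=33+3=36). clock=33
Op 9: insert a.com -> 10.0.0.1 (expiry=33+10=43). clock=33
Final cache (unexpired): {a.com} -> size=1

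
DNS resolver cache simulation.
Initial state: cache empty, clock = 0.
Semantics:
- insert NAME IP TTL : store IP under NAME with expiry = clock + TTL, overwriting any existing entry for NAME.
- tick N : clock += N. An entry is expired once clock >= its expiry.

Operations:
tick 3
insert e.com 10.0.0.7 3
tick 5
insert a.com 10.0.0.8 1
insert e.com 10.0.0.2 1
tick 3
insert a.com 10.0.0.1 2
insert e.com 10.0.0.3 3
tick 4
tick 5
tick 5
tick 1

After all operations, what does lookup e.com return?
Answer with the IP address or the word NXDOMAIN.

Op 1: tick 3 -> clock=3.
Op 2: insert e.com -> 10.0.0.7 (expiry=3+3=6). clock=3
Op 3: tick 5 -> clock=8. purged={e.com}
Op 4: insert a.com -> 10.0.0.8 (expiry=8+1=9). clock=8
Op 5: insert e.com -> 10.0.0.2 (expiry=8+1=9). clock=8
Op 6: tick 3 -> clock=11. purged={a.com,e.com}
Op 7: insert a.com -> 10.0.0.1 (expiry=11+2=13). clock=11
Op 8: insert e.com -> 10.0.0.3 (expiry=11+3=14). clock=11
Op 9: tick 4 -> clock=15. purged={a.com,e.com}
Op 10: tick 5 -> clock=20.
Op 11: tick 5 -> clock=25.
Op 12: tick 1 -> clock=26.
lookup e.com: not in cache (expired or never inserted)

Answer: NXDOMAIN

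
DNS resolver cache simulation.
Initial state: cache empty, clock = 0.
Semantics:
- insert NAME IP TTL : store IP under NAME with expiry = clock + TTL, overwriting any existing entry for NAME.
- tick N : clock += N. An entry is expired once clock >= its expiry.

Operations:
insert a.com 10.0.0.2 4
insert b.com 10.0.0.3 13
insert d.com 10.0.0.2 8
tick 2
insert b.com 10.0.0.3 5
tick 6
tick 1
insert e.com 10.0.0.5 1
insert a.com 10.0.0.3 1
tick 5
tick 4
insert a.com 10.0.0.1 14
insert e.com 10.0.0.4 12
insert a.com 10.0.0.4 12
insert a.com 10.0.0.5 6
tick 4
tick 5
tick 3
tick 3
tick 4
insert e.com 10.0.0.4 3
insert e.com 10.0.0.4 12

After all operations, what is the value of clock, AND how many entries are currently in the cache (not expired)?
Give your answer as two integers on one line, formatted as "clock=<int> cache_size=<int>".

Op 1: insert a.com -> 10.0.0.2 (expiry=0+4=4). clock=0
Op 2: insert b.com -> 10.0.0.3 (expiry=0+13=13). clock=0
Op 3: insert d.com -> 10.0.0.2 (expiry=0+8=8). clock=0
Op 4: tick 2 -> clock=2.
Op 5: insert b.com -> 10.0.0.3 (expiry=2+5=7). clock=2
Op 6: tick 6 -> clock=8. purged={a.com,b.com,d.com}
Op 7: tick 1 -> clock=9.
Op 8: insert e.com -> 10.0.0.5 (expiry=9+1=10). clock=9
Op 9: insert a.com -> 10.0.0.3 (expiry=9+1=10). clock=9
Op 10: tick 5 -> clock=14. purged={a.com,e.com}
Op 11: tick 4 -> clock=18.
Op 12: insert a.com -> 10.0.0.1 (expiry=18+14=32). clock=18
Op 13: insert e.com -> 10.0.0.4 (expiry=18+12=30). clock=18
Op 14: insert a.com -> 10.0.0.4 (expiry=18+12=30). clock=18
Op 15: insert a.com -> 10.0.0.5 (expiry=18+6=24). clock=18
Op 16: tick 4 -> clock=22.
Op 17: tick 5 -> clock=27. purged={a.com}
Op 18: tick 3 -> clock=30. purged={e.com}
Op 19: tick 3 -> clock=33.
Op 20: tick 4 -> clock=37.
Op 21: insert e.com -> 10.0.0.4 (expiry=37+3=40). clock=37
Op 22: insert e.com -> 10.0.0.4 (expiry=37+12=49). clock=37
Final clock = 37
Final cache (unexpired): {e.com} -> size=1

Answer: clock=37 cache_size=1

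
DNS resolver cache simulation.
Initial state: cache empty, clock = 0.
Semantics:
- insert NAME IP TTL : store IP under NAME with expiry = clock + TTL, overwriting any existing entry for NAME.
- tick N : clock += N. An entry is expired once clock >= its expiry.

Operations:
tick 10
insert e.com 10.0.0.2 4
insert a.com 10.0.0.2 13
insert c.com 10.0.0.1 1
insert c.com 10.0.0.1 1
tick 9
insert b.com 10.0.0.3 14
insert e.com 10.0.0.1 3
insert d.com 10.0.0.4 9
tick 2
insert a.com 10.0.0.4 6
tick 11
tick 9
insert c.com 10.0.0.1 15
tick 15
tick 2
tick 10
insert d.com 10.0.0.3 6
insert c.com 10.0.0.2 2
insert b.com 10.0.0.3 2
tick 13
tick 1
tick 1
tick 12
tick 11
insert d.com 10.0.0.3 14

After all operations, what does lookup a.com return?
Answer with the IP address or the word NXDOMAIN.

Op 1: tick 10 -> clock=10.
Op 2: insert e.com -> 10.0.0.2 (expiry=10+4=14). clock=10
Op 3: insert a.com -> 10.0.0.2 (expiry=10+13=23). clock=10
Op 4: insert c.com -> 10.0.0.1 (expiry=10+1=11). clock=10
Op 5: insert c.com -> 10.0.0.1 (expiry=10+1=11). clock=10
Op 6: tick 9 -> clock=19. purged={c.com,e.com}
Op 7: insert b.com -> 10.0.0.3 (expiry=19+14=33). clock=19
Op 8: insert e.com -> 10.0.0.1 (expiry=19+3=22). clock=19
Op 9: insert d.com -> 10.0.0.4 (expiry=19+9=28). clock=19
Op 10: tick 2 -> clock=21.
Op 11: insert a.com -> 10.0.0.4 (expiry=21+6=27). clock=21
Op 12: tick 11 -> clock=32. purged={a.com,d.com,e.com}
Op 13: tick 9 -> clock=41. purged={b.com}
Op 14: insert c.com -> 10.0.0.1 (expiry=41+15=56). clock=41
Op 15: tick 15 -> clock=56. purged={c.com}
Op 16: tick 2 -> clock=58.
Op 17: tick 10 -> clock=68.
Op 18: insert d.com -> 10.0.0.3 (expiry=68+6=74). clock=68
Op 19: insert c.com -> 10.0.0.2 (expiry=68+2=70). clock=68
Op 20: insert b.com -> 10.0.0.3 (expiry=68+2=70). clock=68
Op 21: tick 13 -> clock=81. purged={b.com,c.com,d.com}
Op 22: tick 1 -> clock=82.
Op 23: tick 1 -> clock=83.
Op 24: tick 12 -> clock=95.
Op 25: tick 11 -> clock=106.
Op 26: insert d.com -> 10.0.0.3 (expiry=106+14=120). clock=106
lookup a.com: not in cache (expired or never inserted)

Answer: NXDOMAIN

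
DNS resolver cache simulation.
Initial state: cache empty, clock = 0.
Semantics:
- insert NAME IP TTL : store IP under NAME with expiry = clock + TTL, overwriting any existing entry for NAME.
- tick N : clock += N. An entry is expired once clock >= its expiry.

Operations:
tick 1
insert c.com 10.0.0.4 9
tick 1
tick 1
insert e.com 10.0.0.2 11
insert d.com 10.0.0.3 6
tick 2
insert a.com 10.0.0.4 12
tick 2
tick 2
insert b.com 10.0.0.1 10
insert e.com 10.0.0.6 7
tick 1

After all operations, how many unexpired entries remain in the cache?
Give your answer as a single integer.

Op 1: tick 1 -> clock=1.
Op 2: insert c.com -> 10.0.0.4 (expiry=1+9=10). clock=1
Op 3: tick 1 -> clock=2.
Op 4: tick 1 -> clock=3.
Op 5: insert e.com -> 10.0.0.2 (expiry=3+11=14). clock=3
Op 6: insert d.com -> 10.0.0.3 (expiry=3+6=9). clock=3
Op 7: tick 2 -> clock=5.
Op 8: insert a.com -> 10.0.0.4 (expiry=5+12=17). clock=5
Op 9: tick 2 -> clock=7.
Op 10: tick 2 -> clock=9. purged={d.com}
Op 11: insert b.com -> 10.0.0.1 (expiry=9+10=19). clock=9
Op 12: insert e.com -> 10.0.0.6 (expiry=9+7=16). clock=9
Op 13: tick 1 -> clock=10. purged={c.com}
Final cache (unexpired): {a.com,b.com,e.com} -> size=3

Answer: 3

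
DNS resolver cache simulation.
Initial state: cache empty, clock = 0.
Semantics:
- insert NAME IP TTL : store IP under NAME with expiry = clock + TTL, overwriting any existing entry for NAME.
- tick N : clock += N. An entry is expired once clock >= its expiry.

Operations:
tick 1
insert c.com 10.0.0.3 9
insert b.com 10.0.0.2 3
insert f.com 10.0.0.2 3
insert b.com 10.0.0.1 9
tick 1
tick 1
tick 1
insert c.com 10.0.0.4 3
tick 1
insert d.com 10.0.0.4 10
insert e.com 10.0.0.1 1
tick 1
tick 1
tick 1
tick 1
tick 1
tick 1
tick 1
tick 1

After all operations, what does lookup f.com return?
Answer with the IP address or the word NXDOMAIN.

Op 1: tick 1 -> clock=1.
Op 2: insert c.com -> 10.0.0.3 (expiry=1+9=10). clock=1
Op 3: insert b.com -> 10.0.0.2 (expiry=1+3=4). clock=1
Op 4: insert f.com -> 10.0.0.2 (expiry=1+3=4). clock=1
Op 5: insert b.com -> 10.0.0.1 (expiry=1+9=10). clock=1
Op 6: tick 1 -> clock=2.
Op 7: tick 1 -> clock=3.
Op 8: tick 1 -> clock=4. purged={f.com}
Op 9: insert c.com -> 10.0.0.4 (expiry=4+3=7). clock=4
Op 10: tick 1 -> clock=5.
Op 11: insert d.com -> 10.0.0.4 (expiry=5+10=15). clock=5
Op 12: insert e.com -> 10.0.0.1 (expiry=5+1=6). clock=5
Op 13: tick 1 -> clock=6. purged={e.com}
Op 14: tick 1 -> clock=7. purged={c.com}
Op 15: tick 1 -> clock=8.
Op 16: tick 1 -> clock=9.
Op 17: tick 1 -> clock=10. purged={b.com}
Op 18: tick 1 -> clock=11.
Op 19: tick 1 -> clock=12.
Op 20: tick 1 -> clock=13.
lookup f.com: not in cache (expired or never inserted)

Answer: NXDOMAIN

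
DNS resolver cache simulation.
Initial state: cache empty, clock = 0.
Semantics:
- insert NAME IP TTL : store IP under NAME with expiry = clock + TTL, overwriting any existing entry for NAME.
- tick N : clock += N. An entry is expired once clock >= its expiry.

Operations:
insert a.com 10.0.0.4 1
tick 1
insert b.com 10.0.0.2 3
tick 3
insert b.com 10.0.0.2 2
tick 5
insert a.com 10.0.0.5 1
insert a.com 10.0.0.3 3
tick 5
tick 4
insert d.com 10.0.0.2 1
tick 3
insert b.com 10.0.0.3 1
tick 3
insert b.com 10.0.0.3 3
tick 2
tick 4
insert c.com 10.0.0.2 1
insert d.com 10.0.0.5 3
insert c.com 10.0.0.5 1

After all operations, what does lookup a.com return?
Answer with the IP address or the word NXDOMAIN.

Op 1: insert a.com -> 10.0.0.4 (expiry=0+1=1). clock=0
Op 2: tick 1 -> clock=1. purged={a.com}
Op 3: insert b.com -> 10.0.0.2 (expiry=1+3=4). clock=1
Op 4: tick 3 -> clock=4. purged={b.com}
Op 5: insert b.com -> 10.0.0.2 (expiry=4+2=6). clock=4
Op 6: tick 5 -> clock=9. purged={b.com}
Op 7: insert a.com -> 10.0.0.5 (expiry=9+1=10). clock=9
Op 8: insert a.com -> 10.0.0.3 (expiry=9+3=12). clock=9
Op 9: tick 5 -> clock=14. purged={a.com}
Op 10: tick 4 -> clock=18.
Op 11: insert d.com -> 10.0.0.2 (expiry=18+1=19). clock=18
Op 12: tick 3 -> clock=21. purged={d.com}
Op 13: insert b.com -> 10.0.0.3 (expiry=21+1=22). clock=21
Op 14: tick 3 -> clock=24. purged={b.com}
Op 15: insert b.com -> 10.0.0.3 (expiry=24+3=27). clock=24
Op 16: tick 2 -> clock=26.
Op 17: tick 4 -> clock=30. purged={b.com}
Op 18: insert c.com -> 10.0.0.2 (expiry=30+1=31). clock=30
Op 19: insert d.com -> 10.0.0.5 (expiry=30+3=33). clock=30
Op 20: insert c.com -> 10.0.0.5 (expiry=30+1=31). clock=30
lookup a.com: not in cache (expired or never inserted)

Answer: NXDOMAIN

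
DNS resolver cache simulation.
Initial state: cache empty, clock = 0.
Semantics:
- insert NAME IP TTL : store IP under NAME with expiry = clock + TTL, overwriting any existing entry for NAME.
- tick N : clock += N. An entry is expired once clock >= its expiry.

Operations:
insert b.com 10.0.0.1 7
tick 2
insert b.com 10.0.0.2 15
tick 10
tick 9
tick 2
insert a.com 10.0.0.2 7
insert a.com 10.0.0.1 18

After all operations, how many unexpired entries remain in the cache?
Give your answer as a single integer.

Op 1: insert b.com -> 10.0.0.1 (expiry=0+7=7). clock=0
Op 2: tick 2 -> clock=2.
Op 3: insert b.com -> 10.0.0.2 (expiry=2+15=17). clock=2
Op 4: tick 10 -> clock=12.
Op 5: tick 9 -> clock=21. purged={b.com}
Op 6: tick 2 -> clock=23.
Op 7: insert a.com -> 10.0.0.2 (expiry=23+7=30). clock=23
Op 8: insert a.com -> 10.0.0.1 (expiry=23+18=41). clock=23
Final cache (unexpired): {a.com} -> size=1

Answer: 1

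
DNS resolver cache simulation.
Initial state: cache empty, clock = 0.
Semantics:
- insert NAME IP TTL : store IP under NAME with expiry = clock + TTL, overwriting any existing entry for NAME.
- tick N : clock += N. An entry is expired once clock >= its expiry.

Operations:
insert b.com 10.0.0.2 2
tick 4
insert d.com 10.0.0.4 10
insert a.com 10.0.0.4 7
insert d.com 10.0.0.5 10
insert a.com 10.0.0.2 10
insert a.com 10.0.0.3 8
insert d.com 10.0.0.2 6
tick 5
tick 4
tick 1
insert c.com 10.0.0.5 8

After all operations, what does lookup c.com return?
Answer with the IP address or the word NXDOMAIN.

Op 1: insert b.com -> 10.0.0.2 (expiry=0+2=2). clock=0
Op 2: tick 4 -> clock=4. purged={b.com}
Op 3: insert d.com -> 10.0.0.4 (expiry=4+10=14). clock=4
Op 4: insert a.com -> 10.0.0.4 (expiry=4+7=11). clock=4
Op 5: insert d.com -> 10.0.0.5 (expiry=4+10=14). clock=4
Op 6: insert a.com -> 10.0.0.2 (expiry=4+10=14). clock=4
Op 7: insert a.com -> 10.0.0.3 (expiry=4+8=12). clock=4
Op 8: insert d.com -> 10.0.0.2 (expiry=4+6=10). clock=4
Op 9: tick 5 -> clock=9.
Op 10: tick 4 -> clock=13. purged={a.com,d.com}
Op 11: tick 1 -> clock=14.
Op 12: insert c.com -> 10.0.0.5 (expiry=14+8=22). clock=14
lookup c.com: present, ip=10.0.0.5 expiry=22 > clock=14

Answer: 10.0.0.5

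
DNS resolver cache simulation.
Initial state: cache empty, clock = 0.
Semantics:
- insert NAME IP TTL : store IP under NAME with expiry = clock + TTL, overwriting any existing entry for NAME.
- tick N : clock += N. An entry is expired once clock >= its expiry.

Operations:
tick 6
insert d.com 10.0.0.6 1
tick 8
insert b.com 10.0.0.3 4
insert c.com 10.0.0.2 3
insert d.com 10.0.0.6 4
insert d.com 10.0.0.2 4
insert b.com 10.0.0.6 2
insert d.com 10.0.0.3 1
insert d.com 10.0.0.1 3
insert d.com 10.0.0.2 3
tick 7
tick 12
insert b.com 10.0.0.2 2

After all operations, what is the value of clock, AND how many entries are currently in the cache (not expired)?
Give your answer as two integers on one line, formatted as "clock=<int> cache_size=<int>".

Answer: clock=33 cache_size=1

Derivation:
Op 1: tick 6 -> clock=6.
Op 2: insert d.com -> 10.0.0.6 (expiry=6+1=7). clock=6
Op 3: tick 8 -> clock=14. purged={d.com}
Op 4: insert b.com -> 10.0.0.3 (expiry=14+4=18). clock=14
Op 5: insert c.com -> 10.0.0.2 (expiry=14+3=17). clock=14
Op 6: insert d.com -> 10.0.0.6 (expiry=14+4=18). clock=14
Op 7: insert d.com -> 10.0.0.2 (expiry=14+4=18). clock=14
Op 8: insert b.com -> 10.0.0.6 (expiry=14+2=16). clock=14
Op 9: insert d.com -> 10.0.0.3 (expiry=14+1=15). clock=14
Op 10: insert d.com -> 10.0.0.1 (expiry=14+3=17). clock=14
Op 11: insert d.com -> 10.0.0.2 (expiry=14+3=17). clock=14
Op 12: tick 7 -> clock=21. purged={b.com,c.com,d.com}
Op 13: tick 12 -> clock=33.
Op 14: insert b.com -> 10.0.0.2 (expiry=33+2=35). clock=33
Final clock = 33
Final cache (unexpired): {b.com} -> size=1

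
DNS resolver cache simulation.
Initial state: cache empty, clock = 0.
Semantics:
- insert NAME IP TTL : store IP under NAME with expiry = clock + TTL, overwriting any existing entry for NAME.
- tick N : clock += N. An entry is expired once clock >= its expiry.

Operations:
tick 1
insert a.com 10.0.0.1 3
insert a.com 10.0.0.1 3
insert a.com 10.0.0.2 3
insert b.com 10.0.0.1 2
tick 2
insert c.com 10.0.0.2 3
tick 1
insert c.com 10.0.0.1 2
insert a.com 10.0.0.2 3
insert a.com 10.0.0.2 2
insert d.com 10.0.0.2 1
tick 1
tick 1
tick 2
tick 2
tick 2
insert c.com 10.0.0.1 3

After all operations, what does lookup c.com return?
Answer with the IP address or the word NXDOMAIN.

Op 1: tick 1 -> clock=1.
Op 2: insert a.com -> 10.0.0.1 (expiry=1+3=4). clock=1
Op 3: insert a.com -> 10.0.0.1 (expiry=1+3=4). clock=1
Op 4: insert a.com -> 10.0.0.2 (expiry=1+3=4). clock=1
Op 5: insert b.com -> 10.0.0.1 (expiry=1+2=3). clock=1
Op 6: tick 2 -> clock=3. purged={b.com}
Op 7: insert c.com -> 10.0.0.2 (expiry=3+3=6). clock=3
Op 8: tick 1 -> clock=4. purged={a.com}
Op 9: insert c.com -> 10.0.0.1 (expiry=4+2=6). clock=4
Op 10: insert a.com -> 10.0.0.2 (expiry=4+3=7). clock=4
Op 11: insert a.com -> 10.0.0.2 (expiry=4+2=6). clock=4
Op 12: insert d.com -> 10.0.0.2 (expiry=4+1=5). clock=4
Op 13: tick 1 -> clock=5. purged={d.com}
Op 14: tick 1 -> clock=6. purged={a.com,c.com}
Op 15: tick 2 -> clock=8.
Op 16: tick 2 -> clock=10.
Op 17: tick 2 -> clock=12.
Op 18: insert c.com -> 10.0.0.1 (expiry=12+3=15). clock=12
lookup c.com: present, ip=10.0.0.1 expiry=15 > clock=12

Answer: 10.0.0.1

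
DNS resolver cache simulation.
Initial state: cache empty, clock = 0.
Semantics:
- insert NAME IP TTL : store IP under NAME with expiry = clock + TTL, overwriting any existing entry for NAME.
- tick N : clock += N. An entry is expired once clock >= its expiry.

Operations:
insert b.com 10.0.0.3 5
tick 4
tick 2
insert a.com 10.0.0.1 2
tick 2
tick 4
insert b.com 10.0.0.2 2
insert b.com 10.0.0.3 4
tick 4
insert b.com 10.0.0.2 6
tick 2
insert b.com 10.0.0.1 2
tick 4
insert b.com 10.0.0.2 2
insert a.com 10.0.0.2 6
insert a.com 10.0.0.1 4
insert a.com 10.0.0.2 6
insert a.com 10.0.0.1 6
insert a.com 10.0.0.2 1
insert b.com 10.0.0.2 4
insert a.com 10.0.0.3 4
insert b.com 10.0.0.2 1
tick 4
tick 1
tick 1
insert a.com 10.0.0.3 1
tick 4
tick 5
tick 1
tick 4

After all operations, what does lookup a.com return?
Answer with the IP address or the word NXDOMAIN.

Op 1: insert b.com -> 10.0.0.3 (expiry=0+5=5). clock=0
Op 2: tick 4 -> clock=4.
Op 3: tick 2 -> clock=6. purged={b.com}
Op 4: insert a.com -> 10.0.0.1 (expiry=6+2=8). clock=6
Op 5: tick 2 -> clock=8. purged={a.com}
Op 6: tick 4 -> clock=12.
Op 7: insert b.com -> 10.0.0.2 (expiry=12+2=14). clock=12
Op 8: insert b.com -> 10.0.0.3 (expiry=12+4=16). clock=12
Op 9: tick 4 -> clock=16. purged={b.com}
Op 10: insert b.com -> 10.0.0.2 (expiry=16+6=22). clock=16
Op 11: tick 2 -> clock=18.
Op 12: insert b.com -> 10.0.0.1 (expiry=18+2=20). clock=18
Op 13: tick 4 -> clock=22. purged={b.com}
Op 14: insert b.com -> 10.0.0.2 (expiry=22+2=24). clock=22
Op 15: insert a.com -> 10.0.0.2 (expiry=22+6=28). clock=22
Op 16: insert a.com -> 10.0.0.1 (expiry=22+4=26). clock=22
Op 17: insert a.com -> 10.0.0.2 (expiry=22+6=28). clock=22
Op 18: insert a.com -> 10.0.0.1 (expiry=22+6=28). clock=22
Op 19: insert a.com -> 10.0.0.2 (expiry=22+1=23). clock=22
Op 20: insert b.com -> 10.0.0.2 (expiry=22+4=26). clock=22
Op 21: insert a.com -> 10.0.0.3 (expiry=22+4=26). clock=22
Op 22: insert b.com -> 10.0.0.2 (expiry=22+1=23). clock=22
Op 23: tick 4 -> clock=26. purged={a.com,b.com}
Op 24: tick 1 -> clock=27.
Op 25: tick 1 -> clock=28.
Op 26: insert a.com -> 10.0.0.3 (expiry=28+1=29). clock=28
Op 27: tick 4 -> clock=32. purged={a.com}
Op 28: tick 5 -> clock=37.
Op 29: tick 1 -> clock=38.
Op 30: tick 4 -> clock=42.
lookup a.com: not in cache (expired or never inserted)

Answer: NXDOMAIN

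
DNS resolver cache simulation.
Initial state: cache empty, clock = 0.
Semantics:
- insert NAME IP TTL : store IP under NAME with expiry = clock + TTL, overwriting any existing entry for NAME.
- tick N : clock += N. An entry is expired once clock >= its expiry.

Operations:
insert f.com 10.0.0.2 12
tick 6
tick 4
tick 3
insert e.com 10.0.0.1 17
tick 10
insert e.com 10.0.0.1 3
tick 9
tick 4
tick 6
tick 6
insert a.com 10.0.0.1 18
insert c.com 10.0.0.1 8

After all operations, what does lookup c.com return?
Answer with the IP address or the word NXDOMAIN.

Answer: 10.0.0.1

Derivation:
Op 1: insert f.com -> 10.0.0.2 (expiry=0+12=12). clock=0
Op 2: tick 6 -> clock=6.
Op 3: tick 4 -> clock=10.
Op 4: tick 3 -> clock=13. purged={f.com}
Op 5: insert e.com -> 10.0.0.1 (expiry=13+17=30). clock=13
Op 6: tick 10 -> clock=23.
Op 7: insert e.com -> 10.0.0.1 (expiry=23+3=26). clock=23
Op 8: tick 9 -> clock=32. purged={e.com}
Op 9: tick 4 -> clock=36.
Op 10: tick 6 -> clock=42.
Op 11: tick 6 -> clock=48.
Op 12: insert a.com -> 10.0.0.1 (expiry=48+18=66). clock=48
Op 13: insert c.com -> 10.0.0.1 (expiry=48+8=56). clock=48
lookup c.com: present, ip=10.0.0.1 expiry=56 > clock=48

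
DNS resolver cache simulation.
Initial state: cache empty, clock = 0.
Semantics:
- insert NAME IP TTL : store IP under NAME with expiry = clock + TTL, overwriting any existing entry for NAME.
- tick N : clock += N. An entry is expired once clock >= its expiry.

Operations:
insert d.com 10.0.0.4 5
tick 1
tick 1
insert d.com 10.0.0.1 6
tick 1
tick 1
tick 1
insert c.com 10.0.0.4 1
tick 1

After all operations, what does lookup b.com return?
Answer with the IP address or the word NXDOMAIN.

Op 1: insert d.com -> 10.0.0.4 (expiry=0+5=5). clock=0
Op 2: tick 1 -> clock=1.
Op 3: tick 1 -> clock=2.
Op 4: insert d.com -> 10.0.0.1 (expiry=2+6=8). clock=2
Op 5: tick 1 -> clock=3.
Op 6: tick 1 -> clock=4.
Op 7: tick 1 -> clock=5.
Op 8: insert c.com -> 10.0.0.4 (expiry=5+1=6). clock=5
Op 9: tick 1 -> clock=6. purged={c.com}
lookup b.com: not in cache (expired or never inserted)

Answer: NXDOMAIN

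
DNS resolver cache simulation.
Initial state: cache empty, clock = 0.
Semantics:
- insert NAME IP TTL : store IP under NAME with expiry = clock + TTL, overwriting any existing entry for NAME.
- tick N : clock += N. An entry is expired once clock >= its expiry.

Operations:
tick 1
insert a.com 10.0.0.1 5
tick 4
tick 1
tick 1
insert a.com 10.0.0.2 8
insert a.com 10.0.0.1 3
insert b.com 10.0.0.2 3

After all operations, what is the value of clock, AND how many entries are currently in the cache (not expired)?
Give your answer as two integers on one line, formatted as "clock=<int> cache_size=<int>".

Op 1: tick 1 -> clock=1.
Op 2: insert a.com -> 10.0.0.1 (expiry=1+5=6). clock=1
Op 3: tick 4 -> clock=5.
Op 4: tick 1 -> clock=6. purged={a.com}
Op 5: tick 1 -> clock=7.
Op 6: insert a.com -> 10.0.0.2 (expiry=7+8=15). clock=7
Op 7: insert a.com -> 10.0.0.1 (expiry=7+3=10). clock=7
Op 8: insert b.com -> 10.0.0.2 (expiry=7+3=10). clock=7
Final clock = 7
Final cache (unexpired): {a.com,b.com} -> size=2

Answer: clock=7 cache_size=2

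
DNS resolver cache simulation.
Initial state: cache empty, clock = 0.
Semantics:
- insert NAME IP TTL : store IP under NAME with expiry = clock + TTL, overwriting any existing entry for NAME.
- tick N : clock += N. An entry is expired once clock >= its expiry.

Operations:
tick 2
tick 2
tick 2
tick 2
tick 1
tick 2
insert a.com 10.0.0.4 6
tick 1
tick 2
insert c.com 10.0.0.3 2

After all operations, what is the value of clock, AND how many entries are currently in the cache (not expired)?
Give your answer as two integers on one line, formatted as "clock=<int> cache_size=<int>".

Answer: clock=14 cache_size=2

Derivation:
Op 1: tick 2 -> clock=2.
Op 2: tick 2 -> clock=4.
Op 3: tick 2 -> clock=6.
Op 4: tick 2 -> clock=8.
Op 5: tick 1 -> clock=9.
Op 6: tick 2 -> clock=11.
Op 7: insert a.com -> 10.0.0.4 (expiry=11+6=17). clock=11
Op 8: tick 1 -> clock=12.
Op 9: tick 2 -> clock=14.
Op 10: insert c.com -> 10.0.0.3 (expiry=14+2=16). clock=14
Final clock = 14
Final cache (unexpired): {a.com,c.com} -> size=2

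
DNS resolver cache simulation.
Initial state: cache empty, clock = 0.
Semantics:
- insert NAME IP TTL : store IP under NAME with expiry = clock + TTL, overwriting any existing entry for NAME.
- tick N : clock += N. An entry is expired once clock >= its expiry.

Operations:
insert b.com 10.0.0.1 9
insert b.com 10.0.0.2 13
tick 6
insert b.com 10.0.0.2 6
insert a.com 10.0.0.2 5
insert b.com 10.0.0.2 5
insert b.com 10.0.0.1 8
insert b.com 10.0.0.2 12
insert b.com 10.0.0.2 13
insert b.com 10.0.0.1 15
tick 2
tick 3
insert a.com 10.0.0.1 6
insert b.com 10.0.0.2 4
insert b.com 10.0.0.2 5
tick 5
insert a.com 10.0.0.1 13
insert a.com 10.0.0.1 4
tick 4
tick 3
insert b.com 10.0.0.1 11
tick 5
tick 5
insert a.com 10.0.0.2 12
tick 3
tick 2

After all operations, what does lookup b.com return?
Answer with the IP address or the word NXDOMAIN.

Op 1: insert b.com -> 10.0.0.1 (expiry=0+9=9). clock=0
Op 2: insert b.com -> 10.0.0.2 (expiry=0+13=13). clock=0
Op 3: tick 6 -> clock=6.
Op 4: insert b.com -> 10.0.0.2 (expiry=6+6=12). clock=6
Op 5: insert a.com -> 10.0.0.2 (expiry=6+5=11). clock=6
Op 6: insert b.com -> 10.0.0.2 (expiry=6+5=11). clock=6
Op 7: insert b.com -> 10.0.0.1 (expiry=6+8=14). clock=6
Op 8: insert b.com -> 10.0.0.2 (expiry=6+12=18). clock=6
Op 9: insert b.com -> 10.0.0.2 (expiry=6+13=19). clock=6
Op 10: insert b.com -> 10.0.0.1 (expiry=6+15=21). clock=6
Op 11: tick 2 -> clock=8.
Op 12: tick 3 -> clock=11. purged={a.com}
Op 13: insert a.com -> 10.0.0.1 (expiry=11+6=17). clock=11
Op 14: insert b.com -> 10.0.0.2 (expiry=11+4=15). clock=11
Op 15: insert b.com -> 10.0.0.2 (expiry=11+5=16). clock=11
Op 16: tick 5 -> clock=16. purged={b.com}
Op 17: insert a.com -> 10.0.0.1 (expiry=16+13=29). clock=16
Op 18: insert a.com -> 10.0.0.1 (expiry=16+4=20). clock=16
Op 19: tick 4 -> clock=20. purged={a.com}
Op 20: tick 3 -> clock=23.
Op 21: insert b.com -> 10.0.0.1 (expiry=23+11=34). clock=23
Op 22: tick 5 -> clock=28.
Op 23: tick 5 -> clock=33.
Op 24: insert a.com -> 10.0.0.2 (expiry=33+12=45). clock=33
Op 25: tick 3 -> clock=36. purged={b.com}
Op 26: tick 2 -> clock=38.
lookup b.com: not in cache (expired or never inserted)

Answer: NXDOMAIN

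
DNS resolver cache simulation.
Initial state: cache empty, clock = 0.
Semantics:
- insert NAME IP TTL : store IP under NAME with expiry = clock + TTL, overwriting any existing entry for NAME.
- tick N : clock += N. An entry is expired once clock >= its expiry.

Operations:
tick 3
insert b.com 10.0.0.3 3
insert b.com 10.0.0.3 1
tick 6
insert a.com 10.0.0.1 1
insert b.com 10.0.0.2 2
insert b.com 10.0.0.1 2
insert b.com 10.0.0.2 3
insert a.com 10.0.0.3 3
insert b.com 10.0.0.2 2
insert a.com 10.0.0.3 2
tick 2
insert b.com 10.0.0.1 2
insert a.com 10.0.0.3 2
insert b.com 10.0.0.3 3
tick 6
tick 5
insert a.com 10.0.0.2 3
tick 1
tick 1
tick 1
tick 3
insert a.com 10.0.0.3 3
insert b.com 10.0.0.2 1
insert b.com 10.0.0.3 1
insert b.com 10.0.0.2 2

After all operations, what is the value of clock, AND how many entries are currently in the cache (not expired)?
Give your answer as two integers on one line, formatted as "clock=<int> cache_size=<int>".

Answer: clock=28 cache_size=2

Derivation:
Op 1: tick 3 -> clock=3.
Op 2: insert b.com -> 10.0.0.3 (expiry=3+3=6). clock=3
Op 3: insert b.com -> 10.0.0.3 (expiry=3+1=4). clock=3
Op 4: tick 6 -> clock=9. purged={b.com}
Op 5: insert a.com -> 10.0.0.1 (expiry=9+1=10). clock=9
Op 6: insert b.com -> 10.0.0.2 (expiry=9+2=11). clock=9
Op 7: insert b.com -> 10.0.0.1 (expiry=9+2=11). clock=9
Op 8: insert b.com -> 10.0.0.2 (expiry=9+3=12). clock=9
Op 9: insert a.com -> 10.0.0.3 (expiry=9+3=12). clock=9
Op 10: insert b.com -> 10.0.0.2 (expiry=9+2=11). clock=9
Op 11: insert a.com -> 10.0.0.3 (expiry=9+2=11). clock=9
Op 12: tick 2 -> clock=11. purged={a.com,b.com}
Op 13: insert b.com -> 10.0.0.1 (expiry=11+2=13). clock=11
Op 14: insert a.com -> 10.0.0.3 (expiry=11+2=13). clock=11
Op 15: insert b.com -> 10.0.0.3 (expiry=11+3=14). clock=11
Op 16: tick 6 -> clock=17. purged={a.com,b.com}
Op 17: tick 5 -> clock=22.
Op 18: insert a.com -> 10.0.0.2 (expiry=22+3=25). clock=22
Op 19: tick 1 -> clock=23.
Op 20: tick 1 -> clock=24.
Op 21: tick 1 -> clock=25. purged={a.com}
Op 22: tick 3 -> clock=28.
Op 23: insert a.com -> 10.0.0.3 (expiry=28+3=31). clock=28
Op 24: insert b.com -> 10.0.0.2 (expiry=28+1=29). clock=28
Op 25: insert b.com -> 10.0.0.3 (expiry=28+1=29). clock=28
Op 26: insert b.com -> 10.0.0.2 (expiry=28+2=30). clock=28
Final clock = 28
Final cache (unexpired): {a.com,b.com} -> size=2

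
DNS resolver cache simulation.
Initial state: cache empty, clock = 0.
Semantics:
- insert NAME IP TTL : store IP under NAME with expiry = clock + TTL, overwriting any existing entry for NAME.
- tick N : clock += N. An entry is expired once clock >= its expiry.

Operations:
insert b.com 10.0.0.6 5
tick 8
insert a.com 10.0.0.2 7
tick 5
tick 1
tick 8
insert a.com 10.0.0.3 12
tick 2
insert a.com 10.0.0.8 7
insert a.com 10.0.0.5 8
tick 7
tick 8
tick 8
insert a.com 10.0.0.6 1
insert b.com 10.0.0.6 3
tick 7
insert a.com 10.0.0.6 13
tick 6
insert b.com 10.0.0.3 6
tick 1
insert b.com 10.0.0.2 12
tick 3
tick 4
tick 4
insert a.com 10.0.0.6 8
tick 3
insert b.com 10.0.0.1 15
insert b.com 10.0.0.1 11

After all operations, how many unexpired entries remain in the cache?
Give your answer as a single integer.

Answer: 2

Derivation:
Op 1: insert b.com -> 10.0.0.6 (expiry=0+5=5). clock=0
Op 2: tick 8 -> clock=8. purged={b.com}
Op 3: insert a.com -> 10.0.0.2 (expiry=8+7=15). clock=8
Op 4: tick 5 -> clock=13.
Op 5: tick 1 -> clock=14.
Op 6: tick 8 -> clock=22. purged={a.com}
Op 7: insert a.com -> 10.0.0.3 (expiry=22+12=34). clock=22
Op 8: tick 2 -> clock=24.
Op 9: insert a.com -> 10.0.0.8 (expiry=24+7=31). clock=24
Op 10: insert a.com -> 10.0.0.5 (expiry=24+8=32). clock=24
Op 11: tick 7 -> clock=31.
Op 12: tick 8 -> clock=39. purged={a.com}
Op 13: tick 8 -> clock=47.
Op 14: insert a.com -> 10.0.0.6 (expiry=47+1=48). clock=47
Op 15: insert b.com -> 10.0.0.6 (expiry=47+3=50). clock=47
Op 16: tick 7 -> clock=54. purged={a.com,b.com}
Op 17: insert a.com -> 10.0.0.6 (expiry=54+13=67). clock=54
Op 18: tick 6 -> clock=60.
Op 19: insert b.com -> 10.0.0.3 (expiry=60+6=66). clock=60
Op 20: tick 1 -> clock=61.
Op 21: insert b.com -> 10.0.0.2 (expiry=61+12=73). clock=61
Op 22: tick 3 -> clock=64.
Op 23: tick 4 -> clock=68. purged={a.com}
Op 24: tick 4 -> clock=72.
Op 25: insert a.com -> 10.0.0.6 (expiry=72+8=80). clock=72
Op 26: tick 3 -> clock=75. purged={b.com}
Op 27: insert b.com -> 10.0.0.1 (expiry=75+15=90). clock=75
Op 28: insert b.com -> 10.0.0.1 (expiry=75+11=86). clock=75
Final cache (unexpired): {a.com,b.com} -> size=2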